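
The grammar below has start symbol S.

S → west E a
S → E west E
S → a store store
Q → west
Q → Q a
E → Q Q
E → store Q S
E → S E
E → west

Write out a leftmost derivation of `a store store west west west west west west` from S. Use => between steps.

S => E west E   [S → E west E]
E west E => S E west E   [E → S E]
S E west E => E west E E west E   [S → E west E]
E west E E west E => S E west E E west E   [E → S E]
S E west E E west E => a store store E west E E west E   [S → a store store]
a store store E west E E west E => a store store west west E E west E   [E → west]
a store store west west E E west E => a store store west west west E west E   [E → west]
a store store west west west E west E => a store store west west west west west E   [E → west]
a store store west west west west west E => a store store west west west west west west   [E → west]

S => E west E => S E west E => E west E E west E => S E west E E west E => a store store E west E E west E => a store store west west E E west E => a store store west west west E west E => a store store west west west west west E => a store store west west west west west west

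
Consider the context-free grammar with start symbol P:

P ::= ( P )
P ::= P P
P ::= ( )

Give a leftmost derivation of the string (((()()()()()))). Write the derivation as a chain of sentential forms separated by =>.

P => (P) => ((P)) => (((P))) => (((PP))) => (((PPP))) => (((()PP))) => (((()PPP))) => (((()PPPP))) => (((()()PPP))) => (((()()()PP))) => (((()()()()P))) => (((()()()()())))

P => (P)   [P ::= ( P )]
(P) => ((P))   [P ::= ( P )]
((P)) => (((P)))   [P ::= ( P )]
(((P))) => (((PP)))   [P ::= P P]
(((PP))) => (((PPP)))   [P ::= P P]
(((PPP))) => (((()PP)))   [P ::= ( )]
(((()PP))) => (((()PPP)))   [P ::= P P]
(((()PPP))) => (((()PPPP)))   [P ::= P P]
(((()PPPP))) => (((()()PPP)))   [P ::= ( )]
(((()()PPP))) => (((()()()PP)))   [P ::= ( )]
(((()()()PP))) => (((()()()()P)))   [P ::= ( )]
(((()()()()P))) => (((()()()()())))   [P ::= ( )]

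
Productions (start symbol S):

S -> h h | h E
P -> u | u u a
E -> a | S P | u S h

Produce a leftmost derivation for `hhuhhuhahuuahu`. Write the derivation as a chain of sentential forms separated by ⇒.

S ⇒ hE   [S -> h E]
hE ⇒ hSP   [E -> S P]
hSP ⇒ hhEP   [S -> h E]
hhEP ⇒ hhuShP   [E -> u S h]
hhuShP ⇒ hhuhEhP   [S -> h E]
hhuhEhP ⇒ hhuhSPhP   [E -> S P]
hhuhSPhP ⇒ hhuhhEPhP   [S -> h E]
hhuhhEPhP ⇒ hhuhhuShPhP   [E -> u S h]
hhuhhuShPhP ⇒ hhuhhuhEhPhP   [S -> h E]
hhuhhuhEhPhP ⇒ hhuhhuhahPhP   [E -> a]
hhuhhuhahPhP ⇒ hhuhhuhahuuahP   [P -> u u a]
hhuhhuhahuuahP ⇒ hhuhhuhahuuahu   [P -> u]

S⇒hE⇒hSP⇒hhEP⇒hhuShP⇒hhuhEhP⇒hhuhSPhP⇒hhuhhEPhP⇒hhuhhuShPhP⇒hhuhhuhEhPhP⇒hhuhhuhahPhP⇒hhuhhuhahuuahP⇒hhuhhuhahuuahu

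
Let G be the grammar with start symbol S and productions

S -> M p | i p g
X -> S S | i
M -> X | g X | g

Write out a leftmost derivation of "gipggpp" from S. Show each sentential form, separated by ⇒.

S ⇒ Mp   [S -> M p]
Mp ⇒ gXp   [M -> g X]
gXp ⇒ gSSp   [X -> S S]
gSSp ⇒ gipgSp   [S -> i p g]
gipgSp ⇒ gipgMpp   [S -> M p]
gipgMpp ⇒ gipggpp   [M -> g]

S ⇒ Mp ⇒ gXp ⇒ gSSp ⇒ gipgSp ⇒ gipgMpp ⇒ gipggpp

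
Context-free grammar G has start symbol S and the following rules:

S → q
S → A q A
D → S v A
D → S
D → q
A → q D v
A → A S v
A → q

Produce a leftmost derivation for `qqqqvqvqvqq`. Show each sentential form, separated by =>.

S=>AqA=>ASvqA=>qDvSvqA=>qSvAvSvqA=>qAqAvAvSvqA=>qqqAvAvSvqA=>qqqqvAvSvqA=>qqqqvqvSvqA=>qqqqvqvqvqA=>qqqqvqvqvqq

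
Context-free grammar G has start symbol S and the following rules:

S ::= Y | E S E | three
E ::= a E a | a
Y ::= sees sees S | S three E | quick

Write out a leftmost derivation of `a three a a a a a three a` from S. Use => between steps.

S => Y   [S ::= Y]
Y => S three E   [Y ::= S three E]
S three E => E S E three E   [S ::= E S E]
E S E three E => a S E three E   [E ::= a]
a S E three E => a three E three E   [S ::= three]
a three E three E => a three a E a three E   [E ::= a E a]
a three a E a three E => a three a a E a a three E   [E ::= a E a]
a three a a E a a three E => a three a a a a a three E   [E ::= a]
a three a a a a a three E => a three a a a a a three a   [E ::= a]

S => Y => S three E => E S E three E => a S E three E => a three E three E => a three a E a three E => a three a a E a a three E => a three a a a a a three E => a three a a a a a three a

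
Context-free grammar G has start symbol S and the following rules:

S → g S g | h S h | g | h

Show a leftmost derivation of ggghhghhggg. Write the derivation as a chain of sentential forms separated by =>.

S => gSg => ggSgg => gggSggg => ggghShggg => ggghhShhggg => ggghhghhggg

S => gSg   [S → g S g]
gSg => ggSgg   [S → g S g]
ggSgg => gggSggg   [S → g S g]
gggSggg => ggghShggg   [S → h S h]
ggghShggg => ggghhShhggg   [S → h S h]
ggghhShhggg => ggghhghhggg   [S → g]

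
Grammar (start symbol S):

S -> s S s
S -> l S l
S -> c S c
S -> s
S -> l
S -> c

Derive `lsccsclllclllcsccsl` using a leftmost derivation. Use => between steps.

S => lSl => lsSsl => lscScsl => lsccSccsl => lsccsSsccsl => lsccscScsccsl => lsccsclSlcsccsl => lsccscllSllcsccsl => lsccsclllSlllcsccsl => lsccsclllclllcsccsl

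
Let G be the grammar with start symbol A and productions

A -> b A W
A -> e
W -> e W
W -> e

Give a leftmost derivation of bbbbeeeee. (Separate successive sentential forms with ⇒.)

A⇒bAW⇒bbAWW⇒bbbAWWW⇒bbbbAWWWW⇒bbbbeWWWW⇒bbbbeeWWW⇒bbbbeeeWW⇒bbbbeeeeW⇒bbbbeeeee

A ⇒ bAW   [A -> b A W]
bAW ⇒ bbAWW   [A -> b A W]
bbAWW ⇒ bbbAWWW   [A -> b A W]
bbbAWWW ⇒ bbbbAWWWW   [A -> b A W]
bbbbAWWWW ⇒ bbbbeWWWW   [A -> e]
bbbbeWWWW ⇒ bbbbeeWWW   [W -> e]
bbbbeeWWW ⇒ bbbbeeeWW   [W -> e]
bbbbeeeWW ⇒ bbbbeeeeW   [W -> e]
bbbbeeeeW ⇒ bbbbeeeee   [W -> e]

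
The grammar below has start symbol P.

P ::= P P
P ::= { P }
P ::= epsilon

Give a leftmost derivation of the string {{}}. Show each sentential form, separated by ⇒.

P⇒{P}⇒{{P}}⇒{{}}

P ⇒ {P}   [P ::= { P }]
{P} ⇒ {{P}}   [P ::= { P }]
{{P}} ⇒ {{}}   [P ::= epsilon]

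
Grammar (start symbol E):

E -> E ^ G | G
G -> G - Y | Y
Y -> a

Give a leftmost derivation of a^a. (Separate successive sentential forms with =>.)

E => E^G   [E -> E ^ G]
E^G => G^G   [E -> G]
G^G => Y^G   [G -> Y]
Y^G => a^G   [Y -> a]
a^G => a^Y   [G -> Y]
a^Y => a^a   [Y -> a]

E => E^G => G^G => Y^G => a^G => a^Y => a^a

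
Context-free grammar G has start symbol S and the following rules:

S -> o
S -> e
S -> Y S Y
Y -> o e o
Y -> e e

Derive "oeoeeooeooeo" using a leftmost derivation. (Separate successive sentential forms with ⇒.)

S ⇒ YSY   [S -> Y S Y]
YSY ⇒ oeoSY   [Y -> o e o]
oeoSY ⇒ oeoYSYY   [S -> Y S Y]
oeoYSYY ⇒ oeoeeSYY   [Y -> e e]
oeoeeSYY ⇒ oeoeeoYY   [S -> o]
oeoeeoYY ⇒ oeoeeooeoY   [Y -> o e o]
oeoeeooeoY ⇒ oeoeeooeooeo   [Y -> o e o]

S ⇒ YSY ⇒ oeoSY ⇒ oeoYSYY ⇒ oeoeeSYY ⇒ oeoeeoYY ⇒ oeoeeooeoY ⇒ oeoeeooeooeo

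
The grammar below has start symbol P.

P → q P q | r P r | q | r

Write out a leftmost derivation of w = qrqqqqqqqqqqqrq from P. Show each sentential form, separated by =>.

P => qPq   [P → q P q]
qPq => qrPrq   [P → r P r]
qrPrq => qrqPqrq   [P → q P q]
qrqPqrq => qrqqPqqrq   [P → q P q]
qrqqPqqrq => qrqqqPqqqrq   [P → q P q]
qrqqqPqqqrq => qrqqqqPqqqqrq   [P → q P q]
qrqqqqPqqqqrq => qrqqqqqPqqqqqrq   [P → q P q]
qrqqqqqPqqqqqrq => qrqqqqqqqqqqqrq   [P → q]

P => qPq => qrPrq => qrqPqrq => qrqqPqqrq => qrqqqPqqqrq => qrqqqqPqqqqrq => qrqqqqqPqqqqqrq => qrqqqqqqqqqqqrq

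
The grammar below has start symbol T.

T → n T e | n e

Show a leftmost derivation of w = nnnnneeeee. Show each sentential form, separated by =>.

T => nTe => nnTee => nnnTeee => nnnnTeeee => nnnnneeeee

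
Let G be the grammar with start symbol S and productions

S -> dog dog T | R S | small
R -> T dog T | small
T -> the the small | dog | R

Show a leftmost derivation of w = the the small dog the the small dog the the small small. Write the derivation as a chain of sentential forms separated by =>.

S => R S => T dog T S => R dog T S => T dog T dog T S => the the small dog T dog T S => the the small dog the the small dog T S => the the small dog the the small dog the the small S => the the small dog the the small dog the the small small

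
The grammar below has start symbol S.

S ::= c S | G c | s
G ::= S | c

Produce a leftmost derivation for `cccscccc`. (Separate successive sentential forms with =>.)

S => Gc   [S ::= G c]
Gc => Sc   [G ::= S]
Sc => cSc   [S ::= c S]
cSc => cGcc   [S ::= G c]
cGcc => cScc   [G ::= S]
cScc => ccScc   [S ::= c S]
ccScc => ccGccc   [S ::= G c]
ccGccc => ccSccc   [G ::= S]
ccSccc => ccGcccc   [S ::= G c]
ccGcccc => ccScccc   [G ::= S]
ccScccc => cccScccc   [S ::= c S]
cccScccc => cccscccc   [S ::= s]

S => Gc => Sc => cSc => cGcc => cScc => ccScc => ccGccc => ccSccc => ccGcccc => ccScccc => cccScccc => cccscccc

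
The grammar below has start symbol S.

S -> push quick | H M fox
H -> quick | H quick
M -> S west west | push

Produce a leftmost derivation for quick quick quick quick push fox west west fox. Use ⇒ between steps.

S ⇒ H M fox   [S -> H M fox]
H M fox ⇒ H quick M fox   [H -> H quick]
H quick M fox ⇒ quick quick M fox   [H -> quick]
quick quick M fox ⇒ quick quick S west west fox   [M -> S west west]
quick quick S west west fox ⇒ quick quick H M fox west west fox   [S -> H M fox]
quick quick H M fox west west fox ⇒ quick quick H quick M fox west west fox   [H -> H quick]
quick quick H quick M fox west west fox ⇒ quick quick quick quick M fox west west fox   [H -> quick]
quick quick quick quick M fox west west fox ⇒ quick quick quick quick push fox west west fox   [M -> push]

S ⇒ H M fox ⇒ H quick M fox ⇒ quick quick M fox ⇒ quick quick S west west fox ⇒ quick quick H M fox west west fox ⇒ quick quick H quick M fox west west fox ⇒ quick quick quick quick M fox west west fox ⇒ quick quick quick quick push fox west west fox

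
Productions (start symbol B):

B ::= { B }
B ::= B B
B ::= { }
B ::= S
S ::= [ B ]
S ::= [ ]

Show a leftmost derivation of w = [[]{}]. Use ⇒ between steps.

B ⇒ S   [B ::= S]
S ⇒ [B]   [S ::= [ B ]]
[B] ⇒ [BB]   [B ::= B B]
[BB] ⇒ [SB]   [B ::= S]
[SB] ⇒ [[]B]   [S ::= [ ]]
[[]B] ⇒ [[]{}]   [B ::= { }]

B ⇒ S ⇒ [B] ⇒ [BB] ⇒ [SB] ⇒ [[]B] ⇒ [[]{}]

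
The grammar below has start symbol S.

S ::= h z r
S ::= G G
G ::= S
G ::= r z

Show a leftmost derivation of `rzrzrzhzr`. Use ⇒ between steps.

S⇒GG⇒SG⇒GGG⇒rzGG⇒rzSG⇒rzGGG⇒rzrzGG⇒rzrzrzG⇒rzrzrzS⇒rzrzrzhzr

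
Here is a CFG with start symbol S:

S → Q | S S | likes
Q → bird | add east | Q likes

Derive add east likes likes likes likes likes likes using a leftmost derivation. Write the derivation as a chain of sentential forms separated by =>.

S => S S => S S S => S S S S => Q S S S => add east S S S => add east S S S S => add east S S S S S => add east S S S S S S => add east likes S S S S S => add east likes likes S S S S => add east likes likes likes S S S => add east likes likes likes likes S S => add east likes likes likes likes likes S => add east likes likes likes likes likes likes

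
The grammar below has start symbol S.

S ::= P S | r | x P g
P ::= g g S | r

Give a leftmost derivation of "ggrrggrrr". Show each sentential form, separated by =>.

S => PS   [S ::= P S]
PS => ggSS   [P ::= g g S]
ggSS => ggrS   [S ::= r]
ggrS => ggrPS   [S ::= P S]
ggrPS => ggrrS   [P ::= r]
ggrrS => ggrrPS   [S ::= P S]
ggrrPS => ggrrggSS   [P ::= g g S]
ggrrggSS => ggrrggPSS   [S ::= P S]
ggrrggPSS => ggrrggrSS   [P ::= r]
ggrrggrSS => ggrrggrrS   [S ::= r]
ggrrggrrS => ggrrggrrr   [S ::= r]

S => PS => ggSS => ggrS => ggrPS => ggrrS => ggrrPS => ggrrggSS => ggrrggPSS => ggrrggrSS => ggrrggrrS => ggrrggrrr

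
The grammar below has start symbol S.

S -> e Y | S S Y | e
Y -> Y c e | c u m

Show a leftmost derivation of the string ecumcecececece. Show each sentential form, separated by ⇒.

S ⇒ eY   [S -> e Y]
eY ⇒ eYce   [Y -> Y c e]
eYce ⇒ eYcece   [Y -> Y c e]
eYcece ⇒ eYcecece   [Y -> Y c e]
eYcecece ⇒ eYcececece   [Y -> Y c e]
eYcececece ⇒ eYcecececece   [Y -> Y c e]
eYcecececece ⇒ ecumcecececece   [Y -> c u m]

S⇒eY⇒eYce⇒eYcece⇒eYcecece⇒eYcececece⇒eYcecececece⇒ecumcecececece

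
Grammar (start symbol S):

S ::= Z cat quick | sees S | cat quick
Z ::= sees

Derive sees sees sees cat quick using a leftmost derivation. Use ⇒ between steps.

S ⇒ sees S   [S ::= sees S]
sees S ⇒ sees sees S   [S ::= sees S]
sees sees S ⇒ sees sees sees S   [S ::= sees S]
sees sees sees S ⇒ sees sees sees cat quick   [S ::= cat quick]

S ⇒ sees S ⇒ sees sees S ⇒ sees sees sees S ⇒ sees sees sees cat quick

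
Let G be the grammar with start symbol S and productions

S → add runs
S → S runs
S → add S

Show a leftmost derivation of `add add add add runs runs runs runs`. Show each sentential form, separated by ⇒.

S ⇒ S runs   [S → S runs]
S runs ⇒ add S runs   [S → add S]
add S runs ⇒ add S runs runs   [S → S runs]
add S runs runs ⇒ add add S runs runs   [S → add S]
add add S runs runs ⇒ add add add S runs runs   [S → add S]
add add add S runs runs ⇒ add add add S runs runs runs   [S → S runs]
add add add S runs runs runs ⇒ add add add add runs runs runs runs   [S → add runs]

S ⇒ S runs ⇒ add S runs ⇒ add S runs runs ⇒ add add S runs runs ⇒ add add add S runs runs ⇒ add add add S runs runs runs ⇒ add add add add runs runs runs runs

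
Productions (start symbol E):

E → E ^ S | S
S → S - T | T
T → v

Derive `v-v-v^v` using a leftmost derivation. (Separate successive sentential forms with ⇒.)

E ⇒ E^S   [E → E ^ S]
E^S ⇒ S^S   [E → S]
S^S ⇒ S-T^S   [S → S - T]
S-T^S ⇒ S-T-T^S   [S → S - T]
S-T-T^S ⇒ T-T-T^S   [S → T]
T-T-T^S ⇒ v-T-T^S   [T → v]
v-T-T^S ⇒ v-v-T^S   [T → v]
v-v-T^S ⇒ v-v-v^S   [T → v]
v-v-v^S ⇒ v-v-v^T   [S → T]
v-v-v^T ⇒ v-v-v^v   [T → v]

E ⇒ E^S ⇒ S^S ⇒ S-T^S ⇒ S-T-T^S ⇒ T-T-T^S ⇒ v-T-T^S ⇒ v-v-T^S ⇒ v-v-v^S ⇒ v-v-v^T ⇒ v-v-v^v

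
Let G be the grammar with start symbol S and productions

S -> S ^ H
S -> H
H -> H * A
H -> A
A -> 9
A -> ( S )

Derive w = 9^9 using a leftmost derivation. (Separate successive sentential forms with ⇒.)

S ⇒ S^H ⇒ H^H ⇒ A^H ⇒ 9^H ⇒ 9^A ⇒ 9^9

S ⇒ S^H   [S -> S ^ H]
S^H ⇒ H^H   [S -> H]
H^H ⇒ A^H   [H -> A]
A^H ⇒ 9^H   [A -> 9]
9^H ⇒ 9^A   [H -> A]
9^A ⇒ 9^9   [A -> 9]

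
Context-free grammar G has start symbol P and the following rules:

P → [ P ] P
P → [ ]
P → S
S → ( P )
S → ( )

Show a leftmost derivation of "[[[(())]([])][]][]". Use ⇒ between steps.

P ⇒ [P]P ⇒ [[P]P]P ⇒ [[[P]P]P]P ⇒ [[[S]P]P]P ⇒ [[[(P)]P]P]P ⇒ [[[(S)]P]P]P ⇒ [[[(())]P]P]P ⇒ [[[(())]S]P]P ⇒ [[[(())](P)]P]P ⇒ [[[(())]([])]P]P ⇒ [[[(())]([])][]]P ⇒ [[[(())]([])][]][]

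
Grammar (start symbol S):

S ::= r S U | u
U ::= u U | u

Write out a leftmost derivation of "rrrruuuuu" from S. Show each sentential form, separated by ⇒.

S ⇒ rSU ⇒ rrSUU ⇒ rrrSUUU ⇒ rrrrSUUUU ⇒ rrrruUUUU ⇒ rrrruuUUU ⇒ rrrruuuUU ⇒ rrrruuuuU ⇒ rrrruuuuu

S ⇒ rSU   [S ::= r S U]
rSU ⇒ rrSUU   [S ::= r S U]
rrSUU ⇒ rrrSUUU   [S ::= r S U]
rrrSUUU ⇒ rrrrSUUUU   [S ::= r S U]
rrrrSUUUU ⇒ rrrruUUUU   [S ::= u]
rrrruUUUU ⇒ rrrruuUUU   [U ::= u]
rrrruuUUU ⇒ rrrruuuUU   [U ::= u]
rrrruuuUU ⇒ rrrruuuuU   [U ::= u]
rrrruuuuU ⇒ rrrruuuuu   [U ::= u]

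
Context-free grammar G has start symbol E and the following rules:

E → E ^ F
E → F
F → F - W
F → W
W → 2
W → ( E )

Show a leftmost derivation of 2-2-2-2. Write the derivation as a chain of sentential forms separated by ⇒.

E ⇒ F   [E → F]
F ⇒ F-W   [F → F - W]
F-W ⇒ F-W-W   [F → F - W]
F-W-W ⇒ F-W-W-W   [F → F - W]
F-W-W-W ⇒ W-W-W-W   [F → W]
W-W-W-W ⇒ 2-W-W-W   [W → 2]
2-W-W-W ⇒ 2-2-W-W   [W → 2]
2-2-W-W ⇒ 2-2-2-W   [W → 2]
2-2-2-W ⇒ 2-2-2-2   [W → 2]

E ⇒ F ⇒ F-W ⇒ F-W-W ⇒ F-W-W-W ⇒ W-W-W-W ⇒ 2-W-W-W ⇒ 2-2-W-W ⇒ 2-2-2-W ⇒ 2-2-2-2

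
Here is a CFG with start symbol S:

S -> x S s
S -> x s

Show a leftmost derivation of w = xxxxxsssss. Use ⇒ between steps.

S⇒xSs⇒xxSss⇒xxxSsss⇒xxxxSssss⇒xxxxxsssss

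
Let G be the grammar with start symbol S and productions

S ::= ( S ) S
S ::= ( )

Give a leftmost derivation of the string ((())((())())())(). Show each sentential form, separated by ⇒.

S ⇒ (S)S ⇒ ((S)S)S ⇒ ((())S)S ⇒ ((())(S)S)S ⇒ ((())((S)S)S)S ⇒ ((())((())S)S)S ⇒ ((())((())())S)S ⇒ ((())((())())())S ⇒ ((())((())())())()

S ⇒ (S)S   [S ::= ( S ) S]
(S)S ⇒ ((S)S)S   [S ::= ( S ) S]
((S)S)S ⇒ ((())S)S   [S ::= ( )]
((())S)S ⇒ ((())(S)S)S   [S ::= ( S ) S]
((())(S)S)S ⇒ ((())((S)S)S)S   [S ::= ( S ) S]
((())((S)S)S)S ⇒ ((())((())S)S)S   [S ::= ( )]
((())((())S)S)S ⇒ ((())((())())S)S   [S ::= ( )]
((())((())())S)S ⇒ ((())((())())())S   [S ::= ( )]
((())((())())())S ⇒ ((())((())())())()   [S ::= ( )]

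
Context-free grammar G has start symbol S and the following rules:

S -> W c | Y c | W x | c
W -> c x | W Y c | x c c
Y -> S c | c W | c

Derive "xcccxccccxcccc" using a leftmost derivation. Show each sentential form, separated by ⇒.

S⇒Wc⇒WYcc⇒WYcYcc⇒xccYcYcc⇒xcccWcYcc⇒xcccxcccYcc⇒xcccxccccWcc⇒xcccxccccxcccc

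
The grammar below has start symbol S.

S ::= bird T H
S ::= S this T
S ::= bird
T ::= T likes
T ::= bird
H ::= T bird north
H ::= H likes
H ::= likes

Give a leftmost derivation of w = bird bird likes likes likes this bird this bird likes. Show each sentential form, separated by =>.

S => S this T => S this T this T => bird T H this T this T => bird bird H this T this T => bird bird H likes this T this T => bird bird H likes likes this T this T => bird bird likes likes likes this T this T => bird bird likes likes likes this bird this T => bird bird likes likes likes this bird this T likes => bird bird likes likes likes this bird this bird likes

S => S this T   [S ::= S this T]
S this T => S this T this T   [S ::= S this T]
S this T this T => bird T H this T this T   [S ::= bird T H]
bird T H this T this T => bird bird H this T this T   [T ::= bird]
bird bird H this T this T => bird bird H likes this T this T   [H ::= H likes]
bird bird H likes this T this T => bird bird H likes likes this T this T   [H ::= H likes]
bird bird H likes likes this T this T => bird bird likes likes likes this T this T   [H ::= likes]
bird bird likes likes likes this T this T => bird bird likes likes likes this bird this T   [T ::= bird]
bird bird likes likes likes this bird this T => bird bird likes likes likes this bird this T likes   [T ::= T likes]
bird bird likes likes likes this bird this T likes => bird bird likes likes likes this bird this bird likes   [T ::= bird]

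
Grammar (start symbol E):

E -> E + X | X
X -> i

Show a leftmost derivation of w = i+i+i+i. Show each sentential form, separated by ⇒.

E ⇒ E+X   [E -> E + X]
E+X ⇒ E+X+X   [E -> E + X]
E+X+X ⇒ E+X+X+X   [E -> E + X]
E+X+X+X ⇒ X+X+X+X   [E -> X]
X+X+X+X ⇒ i+X+X+X   [X -> i]
i+X+X+X ⇒ i+i+X+X   [X -> i]
i+i+X+X ⇒ i+i+i+X   [X -> i]
i+i+i+X ⇒ i+i+i+i   [X -> i]

E ⇒ E+X ⇒ E+X+X ⇒ E+X+X+X ⇒ X+X+X+X ⇒ i+X+X+X ⇒ i+i+X+X ⇒ i+i+i+X ⇒ i+i+i+i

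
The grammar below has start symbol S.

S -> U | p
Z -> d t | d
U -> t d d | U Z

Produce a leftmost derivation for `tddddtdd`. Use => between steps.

S => U => UZ => UZZ => UZZZ => UZZZZ => tddZZZZ => tdddZZZ => tddddtZZ => tddddtdZ => tddddtdd

S => U   [S -> U]
U => UZ   [U -> U Z]
UZ => UZZ   [U -> U Z]
UZZ => UZZZ   [U -> U Z]
UZZZ => UZZZZ   [U -> U Z]
UZZZZ => tddZZZZ   [U -> t d d]
tddZZZZ => tdddZZZ   [Z -> d]
tdddZZZ => tddddtZZ   [Z -> d t]
tddddtZZ => tddddtdZ   [Z -> d]
tddddtdZ => tddddtdd   [Z -> d]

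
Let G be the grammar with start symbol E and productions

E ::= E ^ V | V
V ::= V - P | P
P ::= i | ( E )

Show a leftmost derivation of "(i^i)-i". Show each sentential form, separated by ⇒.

E ⇒ V ⇒ V-P ⇒ P-P ⇒ (E)-P ⇒ (E^V)-P ⇒ (V^V)-P ⇒ (P^V)-P ⇒ (i^V)-P ⇒ (i^P)-P ⇒ (i^i)-P ⇒ (i^i)-i

E ⇒ V   [E ::= V]
V ⇒ V-P   [V ::= V - P]
V-P ⇒ P-P   [V ::= P]
P-P ⇒ (E)-P   [P ::= ( E )]
(E)-P ⇒ (E^V)-P   [E ::= E ^ V]
(E^V)-P ⇒ (V^V)-P   [E ::= V]
(V^V)-P ⇒ (P^V)-P   [V ::= P]
(P^V)-P ⇒ (i^V)-P   [P ::= i]
(i^V)-P ⇒ (i^P)-P   [V ::= P]
(i^P)-P ⇒ (i^i)-P   [P ::= i]
(i^i)-P ⇒ (i^i)-i   [P ::= i]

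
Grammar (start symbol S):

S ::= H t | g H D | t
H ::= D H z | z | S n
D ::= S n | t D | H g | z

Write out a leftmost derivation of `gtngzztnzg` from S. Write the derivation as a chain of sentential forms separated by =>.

S => gHD => gSnD => gHtnD => gDHztnD => gHgHztnD => gSngHztnD => gtngHztnD => gtngzztnD => gtngzztnHg => gtngzztnzg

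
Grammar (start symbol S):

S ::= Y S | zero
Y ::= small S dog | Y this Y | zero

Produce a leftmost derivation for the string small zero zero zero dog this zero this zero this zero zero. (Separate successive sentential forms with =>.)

S => Y S => Y this Y S => Y this Y this Y S => Y this Y this Y this Y S => small S dog this Y this Y this Y S => small Y S dog this Y this Y this Y S => small zero S dog this Y this Y this Y S => small zero Y S dog this Y this Y this Y S => small zero zero S dog this Y this Y this Y S => small zero zero zero dog this Y this Y this Y S => small zero zero zero dog this zero this Y this Y S => small zero zero zero dog this zero this zero this Y S => small zero zero zero dog this zero this zero this zero S => small zero zero zero dog this zero this zero this zero zero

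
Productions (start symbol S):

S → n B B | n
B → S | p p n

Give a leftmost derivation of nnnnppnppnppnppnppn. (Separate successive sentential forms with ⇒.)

S⇒nBB⇒nSB⇒nnBBB⇒nnSBB⇒nnnBBBB⇒nnnSBBB⇒nnnnBBBBB⇒nnnnppnBBBB⇒nnnnppnppnBBB⇒nnnnppnppnppnBB⇒nnnnppnppnppnppnB⇒nnnnppnppnppnppnppn

S ⇒ nBB   [S → n B B]
nBB ⇒ nSB   [B → S]
nSB ⇒ nnBBB   [S → n B B]
nnBBB ⇒ nnSBB   [B → S]
nnSBB ⇒ nnnBBBB   [S → n B B]
nnnBBBB ⇒ nnnSBBB   [B → S]
nnnSBBB ⇒ nnnnBBBBB   [S → n B B]
nnnnBBBBB ⇒ nnnnppnBBBB   [B → p p n]
nnnnppnBBBB ⇒ nnnnppnppnBBB   [B → p p n]
nnnnppnppnBBB ⇒ nnnnppnppnppnBB   [B → p p n]
nnnnppnppnppnBB ⇒ nnnnppnppnppnppnB   [B → p p n]
nnnnppnppnppnppnB ⇒ nnnnppnppnppnppnppn   [B → p p n]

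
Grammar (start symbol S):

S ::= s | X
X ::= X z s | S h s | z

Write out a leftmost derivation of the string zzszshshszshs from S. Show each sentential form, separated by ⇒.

S ⇒ X   [S ::= X]
X ⇒ Shs   [X ::= S h s]
Shs ⇒ Xhs   [S ::= X]
Xhs ⇒ Xzshs   [X ::= X z s]
Xzshs ⇒ Shszshs   [X ::= S h s]
Shszshs ⇒ Xhszshs   [S ::= X]
Xhszshs ⇒ Shshszshs   [X ::= S h s]
Shshszshs ⇒ Xhshszshs   [S ::= X]
Xhshszshs ⇒ Xzshshszshs   [X ::= X z s]
Xzshshszshs ⇒ Xzszshshszshs   [X ::= X z s]
Xzszshshszshs ⇒ zzszshshszshs   [X ::= z]

S ⇒ X ⇒ Shs ⇒ Xhs ⇒ Xzshs ⇒ Shszshs ⇒ Xhszshs ⇒ Shshszshs ⇒ Xhshszshs ⇒ Xzshshszshs ⇒ Xzszshshszshs ⇒ zzszshshszshs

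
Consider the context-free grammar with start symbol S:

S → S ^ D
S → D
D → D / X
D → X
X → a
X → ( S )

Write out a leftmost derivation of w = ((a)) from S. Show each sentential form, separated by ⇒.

S ⇒ D ⇒ X ⇒ (S) ⇒ (D) ⇒ (X) ⇒ ((S)) ⇒ ((D)) ⇒ ((X)) ⇒ ((a))

S ⇒ D   [S → D]
D ⇒ X   [D → X]
X ⇒ (S)   [X → ( S )]
(S) ⇒ (D)   [S → D]
(D) ⇒ (X)   [D → X]
(X) ⇒ ((S))   [X → ( S )]
((S)) ⇒ ((D))   [S → D]
((D)) ⇒ ((X))   [D → X]
((X)) ⇒ ((a))   [X → a]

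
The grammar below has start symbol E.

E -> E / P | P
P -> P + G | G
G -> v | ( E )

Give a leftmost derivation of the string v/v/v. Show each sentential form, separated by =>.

E => E/P   [E -> E / P]
E/P => E/P/P   [E -> E / P]
E/P/P => P/P/P   [E -> P]
P/P/P => G/P/P   [P -> G]
G/P/P => v/P/P   [G -> v]
v/P/P => v/G/P   [P -> G]
v/G/P => v/v/P   [G -> v]
v/v/P => v/v/G   [P -> G]
v/v/G => v/v/v   [G -> v]

E => E/P => E/P/P => P/P/P => G/P/P => v/P/P => v/G/P => v/v/P => v/v/G => v/v/v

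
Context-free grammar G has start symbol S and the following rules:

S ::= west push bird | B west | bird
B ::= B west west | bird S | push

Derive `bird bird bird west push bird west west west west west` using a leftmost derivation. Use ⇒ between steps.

S ⇒ B west ⇒ bird S west ⇒ bird B west west ⇒ bird bird S west west ⇒ bird bird B west west west ⇒ bird bird B west west west west west ⇒ bird bird bird S west west west west west ⇒ bird bird bird west push bird west west west west west

S ⇒ B west   [S ::= B west]
B west ⇒ bird S west   [B ::= bird S]
bird S west ⇒ bird B west west   [S ::= B west]
bird B west west ⇒ bird bird S west west   [B ::= bird S]
bird bird S west west ⇒ bird bird B west west west   [S ::= B west]
bird bird B west west west ⇒ bird bird B west west west west west   [B ::= B west west]
bird bird B west west west west west ⇒ bird bird bird S west west west west west   [B ::= bird S]
bird bird bird S west west west west west ⇒ bird bird bird west push bird west west west west west   [S ::= west push bird]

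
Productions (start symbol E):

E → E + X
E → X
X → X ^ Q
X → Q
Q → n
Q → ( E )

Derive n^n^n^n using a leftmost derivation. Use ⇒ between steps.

E ⇒ X   [E → X]
X ⇒ X^Q   [X → X ^ Q]
X^Q ⇒ X^Q^Q   [X → X ^ Q]
X^Q^Q ⇒ X^Q^Q^Q   [X → X ^ Q]
X^Q^Q^Q ⇒ Q^Q^Q^Q   [X → Q]
Q^Q^Q^Q ⇒ n^Q^Q^Q   [Q → n]
n^Q^Q^Q ⇒ n^n^Q^Q   [Q → n]
n^n^Q^Q ⇒ n^n^n^Q   [Q → n]
n^n^n^Q ⇒ n^n^n^n   [Q → n]

E ⇒ X ⇒ X^Q ⇒ X^Q^Q ⇒ X^Q^Q^Q ⇒ Q^Q^Q^Q ⇒ n^Q^Q^Q ⇒ n^n^Q^Q ⇒ n^n^n^Q ⇒ n^n^n^n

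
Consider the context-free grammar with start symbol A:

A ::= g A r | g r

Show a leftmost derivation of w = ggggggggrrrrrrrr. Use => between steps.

A=>gAr=>ggArr=>gggArrr=>ggggArrrr=>gggggArrrrr=>ggggggArrrrrr=>gggggggArrrrrrr=>ggggggggrrrrrrrr

A => gAr   [A ::= g A r]
gAr => ggArr   [A ::= g A r]
ggArr => gggArrr   [A ::= g A r]
gggArrr => ggggArrrr   [A ::= g A r]
ggggArrrr => gggggArrrrr   [A ::= g A r]
gggggArrrrr => ggggggArrrrrr   [A ::= g A r]
ggggggArrrrrr => gggggggArrrrrrr   [A ::= g A r]
gggggggArrrrrrr => ggggggggrrrrrrrr   [A ::= g r]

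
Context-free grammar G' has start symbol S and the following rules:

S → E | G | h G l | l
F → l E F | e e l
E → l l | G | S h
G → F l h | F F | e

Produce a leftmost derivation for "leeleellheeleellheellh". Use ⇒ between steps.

S ⇒ G ⇒ Flh ⇒ lEFlh ⇒ lGFlh ⇒ lFFFlh ⇒ leelFFlh ⇒ leeleelFlh ⇒ leeleellEFlh ⇒ leeleellShFlh ⇒ leeleellhGlhFlh ⇒ leeleellhFFlhFlh ⇒ leeleellheelFlhFlh ⇒ leeleellheeleellhFlh ⇒ leeleellheeleellheellh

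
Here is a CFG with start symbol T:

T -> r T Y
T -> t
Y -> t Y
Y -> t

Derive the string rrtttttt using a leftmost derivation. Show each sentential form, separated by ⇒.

T ⇒ rTY   [T -> r T Y]
rTY ⇒ rrTYY   [T -> r T Y]
rrTYY ⇒ rrtYY   [T -> t]
rrtYY ⇒ rrttYY   [Y -> t Y]
rrttYY ⇒ rrtttY   [Y -> t]
rrtttY ⇒ rrttttY   [Y -> t Y]
rrttttY ⇒ rrtttttY   [Y -> t Y]
rrtttttY ⇒ rrtttttt   [Y -> t]

T ⇒ rTY ⇒ rrTYY ⇒ rrtYY ⇒ rrttYY ⇒ rrtttY ⇒ rrttttY ⇒ rrtttttY ⇒ rrtttttt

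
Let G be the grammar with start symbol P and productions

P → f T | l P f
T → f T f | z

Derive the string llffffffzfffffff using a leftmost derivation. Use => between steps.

P=>lPf=>llPff=>llfTff=>llffTfff=>llfffTffff=>llffffTfffff=>llfffffTffffff=>llffffffTfffffff=>llffffffzfffffff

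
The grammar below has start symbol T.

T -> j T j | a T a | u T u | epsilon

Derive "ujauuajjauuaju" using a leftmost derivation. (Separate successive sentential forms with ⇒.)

T ⇒ uTu ⇒ ujTju ⇒ ujaTaju ⇒ ujauTuaju ⇒ ujauuTuuaju ⇒ ujauuaTauuaju ⇒ ujauuajTjauuaju ⇒ ujauuajjauuaju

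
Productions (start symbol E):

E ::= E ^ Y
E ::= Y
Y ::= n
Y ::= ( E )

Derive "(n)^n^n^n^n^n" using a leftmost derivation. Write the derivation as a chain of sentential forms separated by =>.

E => E^Y   [E ::= E ^ Y]
E^Y => E^Y^Y   [E ::= E ^ Y]
E^Y^Y => E^Y^Y^Y   [E ::= E ^ Y]
E^Y^Y^Y => E^Y^Y^Y^Y   [E ::= E ^ Y]
E^Y^Y^Y^Y => E^Y^Y^Y^Y^Y   [E ::= E ^ Y]
E^Y^Y^Y^Y^Y => Y^Y^Y^Y^Y^Y   [E ::= Y]
Y^Y^Y^Y^Y^Y => (E)^Y^Y^Y^Y^Y   [Y ::= ( E )]
(E)^Y^Y^Y^Y^Y => (Y)^Y^Y^Y^Y^Y   [E ::= Y]
(Y)^Y^Y^Y^Y^Y => (n)^Y^Y^Y^Y^Y   [Y ::= n]
(n)^Y^Y^Y^Y^Y => (n)^n^Y^Y^Y^Y   [Y ::= n]
(n)^n^Y^Y^Y^Y => (n)^n^n^Y^Y^Y   [Y ::= n]
(n)^n^n^Y^Y^Y => (n)^n^n^n^Y^Y   [Y ::= n]
(n)^n^n^n^Y^Y => (n)^n^n^n^n^Y   [Y ::= n]
(n)^n^n^n^n^Y => (n)^n^n^n^n^n   [Y ::= n]

E=>E^Y=>E^Y^Y=>E^Y^Y^Y=>E^Y^Y^Y^Y=>E^Y^Y^Y^Y^Y=>Y^Y^Y^Y^Y^Y=>(E)^Y^Y^Y^Y^Y=>(Y)^Y^Y^Y^Y^Y=>(n)^Y^Y^Y^Y^Y=>(n)^n^Y^Y^Y^Y=>(n)^n^n^Y^Y^Y=>(n)^n^n^n^Y^Y=>(n)^n^n^n^n^Y=>(n)^n^n^n^n^n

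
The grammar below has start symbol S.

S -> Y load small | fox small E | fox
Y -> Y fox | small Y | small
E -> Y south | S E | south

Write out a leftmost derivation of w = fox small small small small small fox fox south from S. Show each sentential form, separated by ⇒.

S ⇒ fox small E   [S -> fox small E]
fox small E ⇒ fox small Y south   [E -> Y south]
fox small Y south ⇒ fox small small Y south   [Y -> small Y]
fox small small Y south ⇒ fox small small small Y south   [Y -> small Y]
fox small small small Y south ⇒ fox small small small Y fox south   [Y -> Y fox]
fox small small small Y fox south ⇒ fox small small small small Y fox south   [Y -> small Y]
fox small small small small Y fox south ⇒ fox small small small small Y fox fox south   [Y -> Y fox]
fox small small small small Y fox fox south ⇒ fox small small small small small fox fox south   [Y -> small]

S ⇒ fox small E ⇒ fox small Y south ⇒ fox small small Y south ⇒ fox small small small Y south ⇒ fox small small small Y fox south ⇒ fox small small small small Y fox south ⇒ fox small small small small Y fox fox south ⇒ fox small small small small small fox fox south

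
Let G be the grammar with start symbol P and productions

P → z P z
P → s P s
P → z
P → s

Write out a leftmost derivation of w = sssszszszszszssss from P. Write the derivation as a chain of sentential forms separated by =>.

P=>sPs=>ssPss=>sssPsss=>ssssPssss=>sssszPzssss=>sssszsPszssss=>sssszszPzszssss=>sssszszsPszszssss=>sssszszszszszssss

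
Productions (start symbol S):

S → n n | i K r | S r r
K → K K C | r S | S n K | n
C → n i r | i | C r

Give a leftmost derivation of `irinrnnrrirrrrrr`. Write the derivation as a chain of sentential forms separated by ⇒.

S⇒iKr⇒irSr⇒irSrrr⇒irSrrrrr⇒iriKrrrrrr⇒iriKKCrrrrrr⇒irinKCrrrrrr⇒irinrSCrrrrrr⇒irinrSrrCrrrrrr⇒irinrnnrrCrrrrrr⇒irinrnnrrirrrrrr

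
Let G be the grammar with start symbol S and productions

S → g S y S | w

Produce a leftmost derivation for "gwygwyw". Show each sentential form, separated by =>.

S => gSyS => gwyS => gwygSyS => gwygwyS => gwygwyw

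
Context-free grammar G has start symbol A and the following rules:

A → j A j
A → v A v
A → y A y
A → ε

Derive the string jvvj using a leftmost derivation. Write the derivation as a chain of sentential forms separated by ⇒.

A ⇒ jAj ⇒ jvAvj ⇒ jvvj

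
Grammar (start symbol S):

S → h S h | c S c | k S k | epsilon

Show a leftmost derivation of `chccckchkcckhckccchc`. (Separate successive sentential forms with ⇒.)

S⇒cSc⇒chShc⇒chcSchc⇒chccScchc⇒chcccSccchc⇒chccckSkccchc⇒chccckcSckccchc⇒chccckchShckccchc⇒chccckchkSkhckccchc⇒chccckchkcSckhckccchc⇒chccckchkcckhckccchc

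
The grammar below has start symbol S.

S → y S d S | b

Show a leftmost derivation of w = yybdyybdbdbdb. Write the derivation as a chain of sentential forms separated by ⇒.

S ⇒ ySdS ⇒ yySdSdS ⇒ yybdSdS ⇒ yybdySdSdS ⇒ yybdyySdSdSdS ⇒ yybdyybdSdSdS ⇒ yybdyybdbdSdS ⇒ yybdyybdbdbdS ⇒ yybdyybdbdbdb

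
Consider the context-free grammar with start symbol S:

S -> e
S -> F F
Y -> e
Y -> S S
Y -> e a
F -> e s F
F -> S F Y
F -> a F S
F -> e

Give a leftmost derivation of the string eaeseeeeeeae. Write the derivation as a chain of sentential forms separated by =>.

S => FF => SFYF => eFYF => eSFYYF => eFFFYYF => eaFSFFYYF => eaesFSFFYYF => eaeseSFFYYF => eaeseeFFYYF => eaeseeeFYYF => eaeseeeeYYF => eaeseeeeeYF => eaeseeeeeeaF => eaeseeeeeeae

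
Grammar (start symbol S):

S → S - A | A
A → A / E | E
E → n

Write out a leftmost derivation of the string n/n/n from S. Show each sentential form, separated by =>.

S => A   [S → A]
A => A/E   [A → A / E]
A/E => A/E/E   [A → A / E]
A/E/E => E/E/E   [A → E]
E/E/E => n/E/E   [E → n]
n/E/E => n/n/E   [E → n]
n/n/E => n/n/n   [E → n]

S=>A=>A/E=>A/E/E=>E/E/E=>n/E/E=>n/n/E=>n/n/n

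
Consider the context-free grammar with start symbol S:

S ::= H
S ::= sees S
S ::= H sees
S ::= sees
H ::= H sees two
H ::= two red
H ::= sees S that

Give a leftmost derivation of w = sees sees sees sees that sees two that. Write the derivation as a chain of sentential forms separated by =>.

S => sees S   [S ::= sees S]
sees S => sees H   [S ::= H]
sees H => sees sees S that   [H ::= sees S that]
sees sees S that => sees sees H that   [S ::= H]
sees sees H that => sees sees H sees two that   [H ::= H sees two]
sees sees H sees two that => sees sees sees S that sees two that   [H ::= sees S that]
sees sees sees S that sees two that => sees sees sees sees that sees two that   [S ::= sees]

S => sees S => sees H => sees sees S that => sees sees H that => sees sees H sees two that => sees sees sees S that sees two that => sees sees sees sees that sees two that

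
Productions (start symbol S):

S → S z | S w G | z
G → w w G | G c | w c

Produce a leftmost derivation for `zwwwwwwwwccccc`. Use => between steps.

S => SwG => zwG => zwGc => zwGcc => zwGccc => zwGcccc => zwwwGcccc => zwwwwwGcccc => zwwwwwwwGcccc => zwwwwwwwwccccc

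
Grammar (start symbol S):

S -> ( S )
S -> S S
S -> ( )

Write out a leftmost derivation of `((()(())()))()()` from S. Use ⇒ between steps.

S ⇒ SS ⇒ SSS ⇒ (S)SS ⇒ ((S))SS ⇒ ((SS))SS ⇒ ((SSS))SS ⇒ ((()SS))SS ⇒ ((()(S)S))SS ⇒ ((()(())S))SS ⇒ ((()(())()))SS ⇒ ((()(())()))()S ⇒ ((()(())()))()()

S ⇒ SS   [S -> S S]
SS ⇒ SSS   [S -> S S]
SSS ⇒ (S)SS   [S -> ( S )]
(S)SS ⇒ ((S))SS   [S -> ( S )]
((S))SS ⇒ ((SS))SS   [S -> S S]
((SS))SS ⇒ ((SSS))SS   [S -> S S]
((SSS))SS ⇒ ((()SS))SS   [S -> ( )]
((()SS))SS ⇒ ((()(S)S))SS   [S -> ( S )]
((()(S)S))SS ⇒ ((()(())S))SS   [S -> ( )]
((()(())S))SS ⇒ ((()(())()))SS   [S -> ( )]
((()(())()))SS ⇒ ((()(())()))()S   [S -> ( )]
((()(())()))()S ⇒ ((()(())()))()()   [S -> ( )]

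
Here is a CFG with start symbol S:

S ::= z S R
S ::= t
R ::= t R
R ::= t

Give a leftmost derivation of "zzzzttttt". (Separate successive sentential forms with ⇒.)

S ⇒ zSR   [S ::= z S R]
zSR ⇒ zzSRR   [S ::= z S R]
zzSRR ⇒ zzzSRRR   [S ::= z S R]
zzzSRRR ⇒ zzzzSRRRR   [S ::= z S R]
zzzzSRRRR ⇒ zzzztRRRR   [S ::= t]
zzzztRRRR ⇒ zzzzttRRR   [R ::= t]
zzzzttRRR ⇒ zzzztttRR   [R ::= t]
zzzztttRR ⇒ zzzzttttR   [R ::= t]
zzzzttttR ⇒ zzzzttttt   [R ::= t]

S ⇒ zSR ⇒ zzSRR ⇒ zzzSRRR ⇒ zzzzSRRRR ⇒ zzzztRRRR ⇒ zzzzttRRR ⇒ zzzztttRR ⇒ zzzzttttR ⇒ zzzzttttt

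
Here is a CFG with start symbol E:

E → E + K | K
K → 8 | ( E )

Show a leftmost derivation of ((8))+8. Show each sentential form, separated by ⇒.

E⇒E+K⇒K+K⇒(E)+K⇒(K)+K⇒((E))+K⇒((K))+K⇒((8))+K⇒((8))+8

E ⇒ E+K   [E → E + K]
E+K ⇒ K+K   [E → K]
K+K ⇒ (E)+K   [K → ( E )]
(E)+K ⇒ (K)+K   [E → K]
(K)+K ⇒ ((E))+K   [K → ( E )]
((E))+K ⇒ ((K))+K   [E → K]
((K))+K ⇒ ((8))+K   [K → 8]
((8))+K ⇒ ((8))+8   [K → 8]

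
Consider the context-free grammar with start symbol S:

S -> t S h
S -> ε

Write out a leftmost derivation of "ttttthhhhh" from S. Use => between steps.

S => tSh => ttShh => tttShhh => ttttShhhh => tttttShhhhh => ttttthhhhh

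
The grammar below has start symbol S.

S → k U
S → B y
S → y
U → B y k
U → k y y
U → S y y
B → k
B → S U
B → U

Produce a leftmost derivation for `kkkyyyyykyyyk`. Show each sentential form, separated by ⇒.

S⇒kU⇒kByk⇒kSUyk⇒kkUUyk⇒kkSyyUyk⇒kkByyyUyk⇒kkUyyyUyk⇒kkkyyyyyUyk⇒kkkyyyyykyyyk

S ⇒ kU   [S → k U]
kU ⇒ kByk   [U → B y k]
kByk ⇒ kSUyk   [B → S U]
kSUyk ⇒ kkUUyk   [S → k U]
kkUUyk ⇒ kkSyyUyk   [U → S y y]
kkSyyUyk ⇒ kkByyyUyk   [S → B y]
kkByyyUyk ⇒ kkUyyyUyk   [B → U]
kkUyyyUyk ⇒ kkkyyyyyUyk   [U → k y y]
kkkyyyyyUyk ⇒ kkkyyyyykyyyk   [U → k y y]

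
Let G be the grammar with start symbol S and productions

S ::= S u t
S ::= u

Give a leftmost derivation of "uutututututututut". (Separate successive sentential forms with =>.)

S => Sut => Sutut => Sututut => Sutututut => Sututututut => Sutututututut => Sututututututut => Sutututututututut => uutututututututut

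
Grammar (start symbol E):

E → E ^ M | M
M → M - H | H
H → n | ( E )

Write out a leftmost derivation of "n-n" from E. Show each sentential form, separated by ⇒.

E ⇒ M ⇒ M-H ⇒ H-H ⇒ n-H ⇒ n-n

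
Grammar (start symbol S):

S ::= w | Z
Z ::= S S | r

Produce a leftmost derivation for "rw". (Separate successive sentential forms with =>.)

S => Z => SS => ZS => rS => rw

S => Z   [S ::= Z]
Z => SS   [Z ::= S S]
SS => ZS   [S ::= Z]
ZS => rS   [Z ::= r]
rS => rw   [S ::= w]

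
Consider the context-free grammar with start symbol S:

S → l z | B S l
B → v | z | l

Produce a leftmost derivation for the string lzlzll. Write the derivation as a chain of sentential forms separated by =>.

S=>BSl=>lSl=>lBSll=>lzSll=>lzlzll

S => BSl   [S → B S l]
BSl => lSl   [B → l]
lSl => lBSll   [S → B S l]
lBSll => lzSll   [B → z]
lzSll => lzlzll   [S → l z]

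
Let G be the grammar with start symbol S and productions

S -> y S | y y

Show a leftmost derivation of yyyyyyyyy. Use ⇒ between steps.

S ⇒ yS ⇒ yyS ⇒ yyyS ⇒ yyyyS ⇒ yyyyyS ⇒ yyyyyyS ⇒ yyyyyyyS ⇒ yyyyyyyyy

S ⇒ yS   [S -> y S]
yS ⇒ yyS   [S -> y S]
yyS ⇒ yyyS   [S -> y S]
yyyS ⇒ yyyyS   [S -> y S]
yyyyS ⇒ yyyyyS   [S -> y S]
yyyyyS ⇒ yyyyyyS   [S -> y S]
yyyyyyS ⇒ yyyyyyyS   [S -> y S]
yyyyyyyS ⇒ yyyyyyyyy   [S -> y y]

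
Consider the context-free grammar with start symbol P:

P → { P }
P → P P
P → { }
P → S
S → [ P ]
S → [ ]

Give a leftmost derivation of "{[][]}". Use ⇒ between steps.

P ⇒ {P} ⇒ {PP} ⇒ {SP} ⇒ {[]P} ⇒ {[]S} ⇒ {[][]}

P ⇒ {P}   [P → { P }]
{P} ⇒ {PP}   [P → P P]
{PP} ⇒ {SP}   [P → S]
{SP} ⇒ {[]P}   [S → [ ]]
{[]P} ⇒ {[]S}   [P → S]
{[]S} ⇒ {[][]}   [S → [ ]]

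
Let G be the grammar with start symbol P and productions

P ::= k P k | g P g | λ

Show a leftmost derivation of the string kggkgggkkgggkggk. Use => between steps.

P => kPk   [P ::= k P k]
kPk => kgPgk   [P ::= g P g]
kgPgk => kggPggk   [P ::= g P g]
kggPggk => kggkPkggk   [P ::= k P k]
kggkPkggk => kggkgPgkggk   [P ::= g P g]
kggkgPgkggk => kggkggPggkggk   [P ::= g P g]
kggkggPggkggk => kggkgggPgggkggk   [P ::= g P g]
kggkgggPgggkggk => kggkgggkPkgggkggk   [P ::= k P k]
kggkgggkPkgggkggk => kggkgggkkgggkggk   [P ::= λ]

P => kPk => kgPgk => kggPggk => kggkPkggk => kggkgPgkggk => kggkggPggkggk => kggkgggPgggkggk => kggkgggkPkgggkggk => kggkgggkkgggkggk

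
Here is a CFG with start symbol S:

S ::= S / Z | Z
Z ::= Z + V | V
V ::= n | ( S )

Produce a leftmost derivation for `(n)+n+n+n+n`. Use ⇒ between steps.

S ⇒ Z ⇒ Z+V ⇒ Z+V+V ⇒ Z+V+V+V ⇒ Z+V+V+V+V ⇒ V+V+V+V+V ⇒ (S)+V+V+V+V ⇒ (Z)+V+V+V+V ⇒ (V)+V+V+V+V ⇒ (n)+V+V+V+V ⇒ (n)+n+V+V+V ⇒ (n)+n+n+V+V ⇒ (n)+n+n+n+V ⇒ (n)+n+n+n+n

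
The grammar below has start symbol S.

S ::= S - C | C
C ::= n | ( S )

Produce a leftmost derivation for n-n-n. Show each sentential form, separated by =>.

S=>S-C=>S-C-C=>C-C-C=>n-C-C=>n-n-C=>n-n-n

S => S-C   [S ::= S - C]
S-C => S-C-C   [S ::= S - C]
S-C-C => C-C-C   [S ::= C]
C-C-C => n-C-C   [C ::= n]
n-C-C => n-n-C   [C ::= n]
n-n-C => n-n-n   [C ::= n]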